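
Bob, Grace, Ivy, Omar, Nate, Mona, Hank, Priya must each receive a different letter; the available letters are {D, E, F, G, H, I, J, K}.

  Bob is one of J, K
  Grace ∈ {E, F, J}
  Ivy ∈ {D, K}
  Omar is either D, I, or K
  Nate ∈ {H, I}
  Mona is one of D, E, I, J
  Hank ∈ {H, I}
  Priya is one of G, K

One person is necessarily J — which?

Among the 8 variables, F fits only Grace (and all 8 values in {D, E, F, G, H, I, J, K} must be used), so Grace = F.
The 7 still-open variables together cover exactly {D, E, G, H, I, J, K} — 7 values for 7 variables — and E appears only in Mona's list, so Mona = E.
The 6 still-open variables draw from only 6 values {D, G, H, I, J, K}, so each is used; only Priya can be G, hence Priya = G.
Among the 5 still-open variables, J fits only Bob (and all 5 values in {D, H, I, J, K} must be used), so Bob = J.

Bob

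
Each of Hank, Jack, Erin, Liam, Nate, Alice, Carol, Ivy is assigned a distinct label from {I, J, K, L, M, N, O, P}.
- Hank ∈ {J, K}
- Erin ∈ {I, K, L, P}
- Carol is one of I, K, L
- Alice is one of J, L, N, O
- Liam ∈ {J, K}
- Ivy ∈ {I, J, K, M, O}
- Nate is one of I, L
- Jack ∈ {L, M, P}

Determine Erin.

Among the 8 variables, N fits only Alice (and all 8 values in {I, J, K, L, M, N, O, P} must be used), so Alice = N.
Among the 7 still-open variables, O fits only Ivy (and all 7 values in {I, J, K, L, M, O, P} must be used), so Ivy = O.
The 6 still-open variables together cover exactly {I, J, K, L, M, P} — 6 values for 6 variables — and M appears only in Jack's list, so Jack = M.
The 5 still-open variables together cover exactly {I, J, K, L, P} — 5 values for 5 variables — and P appears only in Erin's list, so Erin = P.

P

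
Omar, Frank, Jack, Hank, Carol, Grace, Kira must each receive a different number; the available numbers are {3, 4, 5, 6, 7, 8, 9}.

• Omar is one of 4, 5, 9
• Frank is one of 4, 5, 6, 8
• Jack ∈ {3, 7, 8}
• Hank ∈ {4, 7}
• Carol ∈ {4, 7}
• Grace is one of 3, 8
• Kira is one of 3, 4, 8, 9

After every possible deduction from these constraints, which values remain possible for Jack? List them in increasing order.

The 7 variables together cover exactly {3, 4, 5, 6, 7, 8, 9} — 7 values for 7 variables — and 6 appears only in Frank's list, so Frank = 6.
The 6 still-open variables together cover exactly {3, 4, 5, 7, 8, 9} — 6 values for 6 variables — and 5 appears only in Omar's list, so Omar = 5.
The 5 still-open variables draw from only 5 values {3, 4, 7, 8, 9}, so each is used; only Kira can be 9, hence Kira = 9.
Hank and Carol share exactly the 2 values {4, 7}; by pigeonhole those values go to them, so strike 4, 7 from Jack.
No further eliminations apply; Jack can still be any of 3, 8.

3, 8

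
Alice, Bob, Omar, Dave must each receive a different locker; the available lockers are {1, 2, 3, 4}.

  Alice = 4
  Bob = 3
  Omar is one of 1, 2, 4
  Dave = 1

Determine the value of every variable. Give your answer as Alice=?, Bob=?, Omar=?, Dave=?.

Alice's domain is down to {4}, so Alice = 4. Strike 4 from Omar.
That leaves Bob = 3.
That leaves Dave = 1. Strike 1 from Omar.
That leaves Omar = 2.

Alice=4, Bob=3, Omar=2, Dave=1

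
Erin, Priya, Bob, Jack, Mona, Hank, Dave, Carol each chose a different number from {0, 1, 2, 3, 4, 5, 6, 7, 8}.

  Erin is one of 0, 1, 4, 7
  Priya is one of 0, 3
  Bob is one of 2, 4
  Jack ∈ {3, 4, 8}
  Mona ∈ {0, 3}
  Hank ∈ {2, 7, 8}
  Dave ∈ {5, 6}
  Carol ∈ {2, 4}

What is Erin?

1

Priya and Mona between them cover only {0, 3} — a naked pair. Remove those values from Erin, Jack.
Bob and Carol between them cover only {2, 4} — a naked pair. Remove those values from Erin, Jack, Hank.
Jack must be 8 (only option left). Eliminate 8 elsewhere: Hank.
Hank has just one choice, so Hank = 7. So Erin can't be 7.
So Erin = 1.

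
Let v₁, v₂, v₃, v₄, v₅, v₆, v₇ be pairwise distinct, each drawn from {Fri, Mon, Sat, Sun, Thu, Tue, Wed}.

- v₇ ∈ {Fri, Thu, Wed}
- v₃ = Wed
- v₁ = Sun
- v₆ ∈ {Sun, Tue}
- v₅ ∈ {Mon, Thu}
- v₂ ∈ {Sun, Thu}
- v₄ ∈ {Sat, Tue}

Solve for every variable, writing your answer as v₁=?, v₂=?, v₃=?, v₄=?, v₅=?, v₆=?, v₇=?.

v₁=Sun, v₂=Thu, v₃=Wed, v₄=Sat, v₅=Mon, v₆=Tue, v₇=Fri

v₁'s domain is down to {Sun}, so v₁ = Sun. So v₂, v₆ can't be Sun.
That leaves v₂ = Thu. Eliminate Thu elsewhere: v₅, v₇.
v₃ has just one choice, so v₃ = Wed. Strike Wed from v₇.
v₅'s domain is down to {Mon}, so v₅ = Mon.
That leaves v₆ = Tue. Eliminate Tue elsewhere: v₄.
That leaves v₇ = Fri.
That leaves v₄ = Sat.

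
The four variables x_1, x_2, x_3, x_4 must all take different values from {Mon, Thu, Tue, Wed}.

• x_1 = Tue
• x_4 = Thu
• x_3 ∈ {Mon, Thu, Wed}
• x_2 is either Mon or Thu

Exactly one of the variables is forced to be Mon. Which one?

x_1 has just one choice, so x_1 = Tue.
x_4 must be Thu (only option left). Strike Thu from x_2, x_3.
So Mon goes to x_2.

x_2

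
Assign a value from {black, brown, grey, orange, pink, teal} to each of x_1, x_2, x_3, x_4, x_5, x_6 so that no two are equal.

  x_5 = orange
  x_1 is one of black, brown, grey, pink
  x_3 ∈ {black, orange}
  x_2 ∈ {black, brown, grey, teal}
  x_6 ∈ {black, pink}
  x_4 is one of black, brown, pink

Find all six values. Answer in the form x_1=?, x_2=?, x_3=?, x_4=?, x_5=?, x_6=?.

x_1=grey, x_2=teal, x_3=black, x_4=brown, x_5=orange, x_6=pink

x_5 has just one choice, so x_5 = orange. So x_3 can't be orange.
x_3's domain is down to {black}, so x_3 = black. Remove black from x_1, x_2, x_4, x_6.
That leaves x_6 = pink. So x_1, x_4 can't be pink.
That leaves x_4 = brown. So x_1, x_2 can't be brown.
x_1 has just one choice, so x_1 = grey. So x_2 can't be grey.
x_2 must be teal (only option left).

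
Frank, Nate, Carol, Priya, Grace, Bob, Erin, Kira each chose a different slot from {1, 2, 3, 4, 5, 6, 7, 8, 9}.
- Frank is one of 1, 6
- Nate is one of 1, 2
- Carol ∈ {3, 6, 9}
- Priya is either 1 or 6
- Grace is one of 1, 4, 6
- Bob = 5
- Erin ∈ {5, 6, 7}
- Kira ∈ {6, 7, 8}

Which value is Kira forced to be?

8

Bob must be 5 (only option left). Remove 5 from Erin.
Frank and Priya between them cover only {1, 6} — a naked pair. Remove those values from Nate, Carol, Grace, Erin, Kira.
Nate's domain is down to {2}, so Nate = 2.
That leaves Grace = 4.
That leaves Erin = 7. So Kira can't be 7.
So Kira = 8.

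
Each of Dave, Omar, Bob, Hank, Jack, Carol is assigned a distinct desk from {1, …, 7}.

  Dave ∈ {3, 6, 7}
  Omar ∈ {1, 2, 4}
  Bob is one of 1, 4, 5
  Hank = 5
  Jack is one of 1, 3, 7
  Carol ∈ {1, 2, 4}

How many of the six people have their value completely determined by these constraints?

1

Hank's domain is down to {5}, so Hank = 5. Strike 5 from Bob.
Omar, Bob, Carol share exactly the 3 values {1, 2, 4}; by pigeonhole those values go to them, so strike 1, 2, 4 from Jack.
Determined: Hank=5. The other people each still have more than one consistent value. That makes 1.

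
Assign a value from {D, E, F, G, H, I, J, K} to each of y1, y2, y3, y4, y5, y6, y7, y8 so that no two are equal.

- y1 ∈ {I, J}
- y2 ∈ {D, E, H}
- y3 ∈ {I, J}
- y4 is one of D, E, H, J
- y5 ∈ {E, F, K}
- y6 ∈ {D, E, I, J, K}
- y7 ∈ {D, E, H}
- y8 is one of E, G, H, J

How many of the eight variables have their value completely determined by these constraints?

The 8 variables draw from only 8 values {D, E, F, G, H, I, J, K}, so each is used; only y5 can be F, hence y5 = F.
The 7 still-open variables draw from only 7 values {D, E, G, H, I, J, K}, so each is used; only y8 can be G, hence y8 = G.
Among the 6 still-open variables, K fits only y6 (and all 6 values in {D, E, H, I, J, K} must be used), so y6 = K.
y1 and y3 between them cover only {I, J} — a naked pair. Remove those values from y4.
Determined: y5=F, y6=K, y8=G. The other variables each still have more than one consistent value. That makes 3.

3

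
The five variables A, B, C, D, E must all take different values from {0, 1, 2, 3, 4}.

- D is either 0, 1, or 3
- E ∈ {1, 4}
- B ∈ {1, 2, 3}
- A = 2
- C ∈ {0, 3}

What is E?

4

A's domain is down to {2}, so A = 2. Eliminate 2 elsewhere: B.
The 4 still-open variables draw from only 4 values {0, 1, 3, 4}, so each is used; only E can be 4, hence E = 4.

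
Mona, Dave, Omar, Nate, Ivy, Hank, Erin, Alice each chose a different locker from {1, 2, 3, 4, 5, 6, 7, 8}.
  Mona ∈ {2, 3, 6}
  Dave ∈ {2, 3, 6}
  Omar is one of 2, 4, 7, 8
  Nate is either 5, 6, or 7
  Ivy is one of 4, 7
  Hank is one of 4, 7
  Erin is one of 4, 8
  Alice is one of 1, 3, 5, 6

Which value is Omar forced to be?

2

The 8 variables draw from only 8 values {1, 2, 3, 4, 5, 6, 7, 8}, so each is used; only Alice can be 1, hence Alice = 1.
Among the 7 still-open variables, 5 fits only Nate (and all 7 values in {2, 3, 4, 5, 6, 7, 8} must be used), so Nate = 5.
Ivy and Hank between them cover only {4, 7} — a naked pair. Remove those values from Omar, Erin.
Erin must be 8 (only option left). Remove 8 from Omar.
So Omar = 2.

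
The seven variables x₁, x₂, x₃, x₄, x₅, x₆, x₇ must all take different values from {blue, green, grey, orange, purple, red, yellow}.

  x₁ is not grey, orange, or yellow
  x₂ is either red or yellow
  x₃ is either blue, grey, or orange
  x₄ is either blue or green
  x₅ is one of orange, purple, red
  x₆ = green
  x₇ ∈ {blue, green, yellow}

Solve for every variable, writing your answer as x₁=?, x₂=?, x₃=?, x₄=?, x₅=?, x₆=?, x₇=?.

x₁=purple, x₂=red, x₃=grey, x₄=blue, x₅=orange, x₆=green, x₇=yellow

x₆ has just one choice, so x₆ = green. Eliminate green elsewhere: x₁, x₄, x₇.
x₄ has just one choice, so x₄ = blue. Strike blue from x₁, x₃, x₇.
x₇'s domain is down to {yellow}, so x₇ = yellow. Strike yellow from x₂.
x₂ must be red (only option left). Strike red from x₁, x₅.
x₁ has just one choice, so x₁ = purple. Strike purple from x₅.
That leaves x₅ = orange. Remove orange from x₃.
x₃'s domain is down to {grey}, so x₃ = grey.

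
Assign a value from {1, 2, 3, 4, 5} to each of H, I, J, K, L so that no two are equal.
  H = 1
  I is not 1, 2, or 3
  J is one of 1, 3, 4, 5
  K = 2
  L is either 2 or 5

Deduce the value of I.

H has just one choice, so H = 1. Eliminate 1 elsewhere: J.
That leaves K = 2. Eliminate 2 elsewhere: L.
L must be 5 (only option left). So I, J can't be 5.
So I = 4.

4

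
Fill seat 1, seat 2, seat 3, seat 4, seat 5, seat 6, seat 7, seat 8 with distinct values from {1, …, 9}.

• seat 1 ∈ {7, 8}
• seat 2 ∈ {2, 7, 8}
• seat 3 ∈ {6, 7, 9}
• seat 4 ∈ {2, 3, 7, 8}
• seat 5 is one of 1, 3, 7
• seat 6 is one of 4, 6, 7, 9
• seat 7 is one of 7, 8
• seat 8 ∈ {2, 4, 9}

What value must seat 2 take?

2

The 8 variables draw from only 8 values {1, 2, 3, 4, 6, 7, 8, 9}, so each is used; only seat 5 can be 1, hence seat 5 = 1.
Among the 7 still-open variables, 3 fits only seat 4 (and all 7 values in {2, 3, 4, 6, 7, 8, 9} must be used), so seat 4 = 3.
seat 1 and seat 7 share exactly the 2 values {7, 8}; by pigeonhole those values go to them, so strike 7, 8 from seat 2, seat 3, seat 6.
So seat 2 = 2.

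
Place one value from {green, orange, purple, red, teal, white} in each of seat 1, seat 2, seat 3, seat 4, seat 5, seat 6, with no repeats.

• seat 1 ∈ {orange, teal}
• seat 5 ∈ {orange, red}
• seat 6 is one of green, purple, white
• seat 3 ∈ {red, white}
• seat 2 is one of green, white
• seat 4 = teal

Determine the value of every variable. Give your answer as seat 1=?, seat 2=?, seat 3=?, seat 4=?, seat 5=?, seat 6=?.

seat 4 has just one choice, so seat 4 = teal. Eliminate teal elsewhere: seat 1.
seat 1's domain is down to {orange}, so seat 1 = orange. Strike orange from seat 5.
seat 5 must be red (only option left). Strike red from seat 3.
seat 3 has just one choice, so seat 3 = white. Strike white from seat 2, seat 6.
seat 2's domain is down to {green}, so seat 2 = green. So seat 6 can't be green.
That leaves seat 6 = purple.

seat 1=orange, seat 2=green, seat 3=white, seat 4=teal, seat 5=red, seat 6=purple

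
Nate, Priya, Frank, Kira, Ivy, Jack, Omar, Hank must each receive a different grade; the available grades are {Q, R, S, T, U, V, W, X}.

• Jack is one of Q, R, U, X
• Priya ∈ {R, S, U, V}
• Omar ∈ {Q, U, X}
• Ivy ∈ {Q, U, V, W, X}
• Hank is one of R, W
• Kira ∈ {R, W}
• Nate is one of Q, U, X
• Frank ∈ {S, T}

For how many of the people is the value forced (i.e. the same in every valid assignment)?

The 8 variables draw from only 8 values {Q, R, S, T, U, V, W, X}, so each is used; only Frank can be T, hence Frank = T.
The 7 still-open variables together cover exactly {Q, R, S, U, V, W, X} — 7 values for 7 variables — and S appears only in Priya's list, so Priya = S.
The 6 still-open variables together cover exactly {Q, R, U, V, W, X} — 6 values for 6 variables — and V appears only in Ivy's list, so Ivy = V.
Kira and Hank between them cover only {R, W} — a naked pair. Remove those values from Jack.
Determined: Priya=S, Frank=T, Ivy=V. The other people each still have more than one consistent value. That makes 3.

3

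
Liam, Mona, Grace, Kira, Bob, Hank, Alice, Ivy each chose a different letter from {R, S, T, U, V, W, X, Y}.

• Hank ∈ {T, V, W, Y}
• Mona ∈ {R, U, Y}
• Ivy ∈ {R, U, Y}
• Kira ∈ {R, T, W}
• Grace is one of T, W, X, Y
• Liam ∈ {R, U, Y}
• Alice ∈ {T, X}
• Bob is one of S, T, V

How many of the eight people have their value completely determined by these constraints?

2

Among the 8 variables, S fits only Bob (and all 8 values in {R, S, T, U, V, W, X, Y} must be used), so Bob = S.
The 7 still-open variables draw from only 7 values {R, T, U, V, W, X, Y}, so each is used; only Hank can be V, hence Hank = V.
The 3 variables Liam, Mona, Ivy are confined to {R, U, Y}, which locks those values in; drop them from Grace, Kira.
Determined: Bob=S, Hank=V. The other people each still have more than one consistent value. That makes 2.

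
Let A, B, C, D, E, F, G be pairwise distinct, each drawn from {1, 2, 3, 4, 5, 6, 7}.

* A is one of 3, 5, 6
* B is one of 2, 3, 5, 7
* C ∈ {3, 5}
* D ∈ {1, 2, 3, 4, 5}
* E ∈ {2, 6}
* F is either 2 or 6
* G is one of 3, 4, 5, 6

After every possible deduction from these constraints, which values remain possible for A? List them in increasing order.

Among the 7 variables, 1 fits only D (and all 7 values in {1, 2, 3, 4, 5, 6, 7} must be used), so D = 1.
Among the 6 still-open variables, 4 fits only G (and all 6 values in {2, 3, 4, 5, 6, 7} must be used), so G = 4.
The 5 still-open variables together cover exactly {2, 3, 5, 6, 7} — 5 values for 5 variables — and 7 appears only in B's list, so B = 7.
E and F between them cover only {2, 6} — a naked pair. Remove those values from A.
No further eliminations apply; A can still be any of 3, 5.

3, 5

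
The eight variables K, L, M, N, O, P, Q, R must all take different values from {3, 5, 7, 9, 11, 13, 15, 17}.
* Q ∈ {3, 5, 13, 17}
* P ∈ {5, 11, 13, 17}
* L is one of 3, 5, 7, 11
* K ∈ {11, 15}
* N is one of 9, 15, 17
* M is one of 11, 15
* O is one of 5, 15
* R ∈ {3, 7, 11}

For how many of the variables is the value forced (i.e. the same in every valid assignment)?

Among the 8 variables, 9 fits only N (and all 8 values in {3, 5, 7, 9, 11, 13, 15, 17} must be used), so N = 9.
The 2 variables K and M are confined to {11, 15}, which locks those values in; drop them from L, O, P, R.
O must be 5 (only option left). Eliminate 5 elsewhere: L, P, Q.
L and R share exactly the 2 values {3, 7}; by pigeonhole those values go to them, so strike 3, 7 from Q.
Determined: N=9, O=5. The other variables each still have more than one consistent value. That makes 2.

2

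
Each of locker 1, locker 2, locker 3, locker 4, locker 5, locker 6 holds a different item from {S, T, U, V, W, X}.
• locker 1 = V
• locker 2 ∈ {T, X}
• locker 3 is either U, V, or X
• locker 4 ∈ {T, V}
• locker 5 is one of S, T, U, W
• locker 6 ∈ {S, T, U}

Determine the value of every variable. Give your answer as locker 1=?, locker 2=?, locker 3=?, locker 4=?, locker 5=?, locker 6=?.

locker 1's domain is down to {V}, so locker 1 = V. Eliminate V elsewhere: locker 3, locker 4.
locker 4 has just one choice, so locker 4 = T. Strike T from locker 2, locker 5, locker 6.
locker 2 must be X (only option left). Eliminate X elsewhere: locker 3.
locker 3's domain is down to {U}, so locker 3 = U. Remove U from locker 5, locker 6.
locker 6 has just one choice, so locker 6 = S. So locker 5 can't be S.
locker 5's domain is down to {W}, so locker 5 = W.

locker 1=V, locker 2=X, locker 3=U, locker 4=T, locker 5=W, locker 6=S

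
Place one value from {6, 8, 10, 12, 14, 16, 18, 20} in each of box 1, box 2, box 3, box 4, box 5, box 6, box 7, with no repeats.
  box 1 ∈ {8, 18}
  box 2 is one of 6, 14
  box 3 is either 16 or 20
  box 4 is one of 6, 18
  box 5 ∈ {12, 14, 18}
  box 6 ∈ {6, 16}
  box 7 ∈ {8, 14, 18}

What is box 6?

The 7 variables together cover exactly {6, 8, 12, 14, 16, 18, 20} — 7 values for 7 variables — and 12 appears only in box 5's list, so box 5 = 12.
Among the 6 still-open variables, 20 fits only box 3 (and all 6 values in {6, 8, 14, 16, 18, 20} must be used), so box 3 = 20.
Among the 5 still-open variables, 16 fits only box 6 (and all 5 values in {6, 8, 14, 16, 18} must be used), so box 6 = 16.

16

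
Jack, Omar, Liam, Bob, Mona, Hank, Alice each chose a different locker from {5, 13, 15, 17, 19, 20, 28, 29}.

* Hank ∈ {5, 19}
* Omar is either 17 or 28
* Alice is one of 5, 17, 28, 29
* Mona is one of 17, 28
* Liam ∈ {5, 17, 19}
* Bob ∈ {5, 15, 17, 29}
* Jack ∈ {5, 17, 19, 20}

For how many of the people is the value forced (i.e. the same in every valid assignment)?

3

Among the 7 variables, 15 fits only Bob (and all 7 values in {5, 15, 17, 19, 20, 28, 29} must be used), so Bob = 15.
The 6 still-open variables draw from only 6 values {5, 17, 19, 20, 28, 29}, so each is used; only Jack can be 20, hence Jack = 20.
The 5 still-open variables draw from only 5 values {5, 17, 19, 28, 29}, so each is used; only Alice can be 29, hence Alice = 29.
Omar and Mona share exactly the 2 values {17, 28}; by pigeonhole those values go to them, so strike 17, 28 from Liam.
Determined: Jack=20, Bob=15, Alice=29. The other people each still have more than one consistent value. That makes 3.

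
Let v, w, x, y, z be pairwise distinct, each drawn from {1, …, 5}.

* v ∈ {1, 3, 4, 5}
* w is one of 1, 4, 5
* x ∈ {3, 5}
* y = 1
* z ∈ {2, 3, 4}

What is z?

2

y's domain is down to {1}, so y = 1. Strike 1 from v, w.
The 4 still-open variables together cover exactly {2, 3, 4, 5} — 4 values for 4 variables — and 2 appears only in z's list, so z = 2.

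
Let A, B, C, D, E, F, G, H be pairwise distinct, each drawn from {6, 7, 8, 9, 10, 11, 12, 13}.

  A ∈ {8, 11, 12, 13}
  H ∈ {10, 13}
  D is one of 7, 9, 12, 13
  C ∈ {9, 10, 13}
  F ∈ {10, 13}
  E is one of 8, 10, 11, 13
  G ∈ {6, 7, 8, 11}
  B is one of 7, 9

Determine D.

12

Among the 8 variables, 6 fits only G (and all 8 values in {6, 7, 8, 9, 10, 11, 12, 13} must be used), so G = 6.
The 2 variables F and H are confined to {10, 13}, which locks those values in; drop them from A, C, D, E.
C's domain is down to {9}, so C = 9. Remove 9 from B, D.
B's domain is down to {7}, so B = 7. Remove 7 from D.
So D = 12.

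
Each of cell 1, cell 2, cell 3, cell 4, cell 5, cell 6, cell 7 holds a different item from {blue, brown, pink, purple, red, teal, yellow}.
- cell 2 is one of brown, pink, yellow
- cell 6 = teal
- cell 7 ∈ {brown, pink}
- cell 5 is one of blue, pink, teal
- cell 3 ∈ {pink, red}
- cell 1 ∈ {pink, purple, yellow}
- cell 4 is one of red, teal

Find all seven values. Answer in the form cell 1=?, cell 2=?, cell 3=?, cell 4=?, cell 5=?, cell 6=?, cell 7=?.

cell 6's domain is down to {teal}, so cell 6 = teal. Eliminate teal elsewhere: cell 4, cell 5.
cell 4's domain is down to {red}, so cell 4 = red. So cell 3 can't be red.
That leaves cell 3 = pink. Remove pink from cell 1, cell 2, cell 5, cell 7.
cell 5's domain is down to {blue}, so cell 5 = blue.
That leaves cell 7 = brown. Strike brown from cell 2.
That leaves cell 2 = yellow. Strike yellow from cell 1.
cell 1 must be purple (only option left).

cell 1=purple, cell 2=yellow, cell 3=pink, cell 4=red, cell 5=blue, cell 6=teal, cell 7=brown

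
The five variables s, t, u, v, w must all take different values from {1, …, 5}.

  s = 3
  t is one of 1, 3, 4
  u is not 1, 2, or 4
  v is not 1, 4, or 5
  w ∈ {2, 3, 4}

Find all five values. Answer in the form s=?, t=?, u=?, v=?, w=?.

s has just one choice, so s = 3. So t, u, v, w can't be 3.
u must be 5 (only option left).
v's domain is down to {2}, so v = 2. So w can't be 2.
w must be 4 (only option left). Remove 4 from t.
That leaves t = 1.

s=3, t=1, u=5, v=2, w=4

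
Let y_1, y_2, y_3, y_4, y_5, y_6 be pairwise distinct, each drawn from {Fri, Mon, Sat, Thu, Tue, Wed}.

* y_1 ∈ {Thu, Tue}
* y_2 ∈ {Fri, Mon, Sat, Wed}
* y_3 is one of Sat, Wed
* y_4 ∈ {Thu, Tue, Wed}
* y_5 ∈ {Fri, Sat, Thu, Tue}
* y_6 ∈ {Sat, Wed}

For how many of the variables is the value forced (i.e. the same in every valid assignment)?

2

The 6 variables together cover exactly {Fri, Mon, Sat, Thu, Tue, Wed} — 6 values for 6 variables — and Mon appears only in y_2's list, so y_2 = Mon.
The 5 still-open variables draw from only 5 values {Fri, Sat, Thu, Tue, Wed}, so each is used; only y_5 can be Fri, hence y_5 = Fri.
y_3 and y_6 share exactly the 2 values {Sat, Wed}; by pigeonhole those values go to them, so strike Sat, Wed from y_4.
Determined: y_2=Mon, y_5=Fri. The other variables each still have more than one consistent value. That makes 2.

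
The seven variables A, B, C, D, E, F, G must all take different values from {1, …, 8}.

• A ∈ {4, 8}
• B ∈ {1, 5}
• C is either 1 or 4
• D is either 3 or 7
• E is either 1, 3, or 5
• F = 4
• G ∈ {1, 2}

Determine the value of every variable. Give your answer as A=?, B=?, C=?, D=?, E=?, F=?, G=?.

A=8, B=5, C=1, D=7, E=3, F=4, G=2

F must be 4 (only option left). Eliminate 4 elsewhere: A, C.
A must be 8 (only option left).
C must be 1 (only option left). Remove 1 from B, E, G.
That leaves G = 2.
B has just one choice, so B = 5. Remove 5 from E.
E's domain is down to {3}, so E = 3. So D can't be 3.
D must be 7 (only option left).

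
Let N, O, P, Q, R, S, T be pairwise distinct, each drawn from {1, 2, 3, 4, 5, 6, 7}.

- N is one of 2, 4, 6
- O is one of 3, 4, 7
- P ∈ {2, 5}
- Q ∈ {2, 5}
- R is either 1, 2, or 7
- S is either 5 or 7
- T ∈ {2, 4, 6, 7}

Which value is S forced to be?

7

The 7 variables together cover exactly {1, 2, 3, 4, 5, 6, 7} — 7 values for 7 variables — and 1 appears only in R's list, so R = 1.
The 6 still-open variables draw from only 6 values {2, 3, 4, 5, 6, 7}, so each is used; only O can be 3, hence O = 3.
P and Q between them cover only {2, 5} — a naked pair. Remove those values from N, S, T.
So S = 7.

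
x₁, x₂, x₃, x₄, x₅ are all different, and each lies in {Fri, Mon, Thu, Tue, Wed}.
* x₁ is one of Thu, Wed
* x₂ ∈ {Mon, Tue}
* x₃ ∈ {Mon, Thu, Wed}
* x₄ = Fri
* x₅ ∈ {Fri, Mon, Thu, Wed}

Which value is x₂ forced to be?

x₄'s domain is down to {Fri}, so x₄ = Fri. So x₅ can't be Fri.
Among the 4 still-open variables, Tue fits only x₂ (and all 4 values in {Mon, Thu, Tue, Wed} must be used), so x₂ = Tue.

Tue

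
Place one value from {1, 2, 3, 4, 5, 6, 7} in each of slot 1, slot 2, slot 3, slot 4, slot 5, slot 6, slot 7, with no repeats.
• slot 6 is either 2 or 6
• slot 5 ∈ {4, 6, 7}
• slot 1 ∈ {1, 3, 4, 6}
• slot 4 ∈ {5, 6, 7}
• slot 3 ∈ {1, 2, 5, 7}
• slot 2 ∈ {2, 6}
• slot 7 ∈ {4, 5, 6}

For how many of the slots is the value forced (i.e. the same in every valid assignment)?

The 7 variables together cover exactly {1, 2, 3, 4, 5, 6, 7} — 7 values for 7 variables — and 3 appears only in slot 1's list, so slot 1 = 3.
The 6 still-open variables draw from only 6 values {1, 2, 4, 5, 6, 7}, so each is used; only slot 3 can be 1, hence slot 3 = 1.
slot 2 and slot 6 between them cover only {2, 6} — a naked pair. Remove those values from slot 4, slot 5, slot 7.
Determined: slot 1=3, slot 3=1. The other slots each still have more than one consistent value. That makes 2.

2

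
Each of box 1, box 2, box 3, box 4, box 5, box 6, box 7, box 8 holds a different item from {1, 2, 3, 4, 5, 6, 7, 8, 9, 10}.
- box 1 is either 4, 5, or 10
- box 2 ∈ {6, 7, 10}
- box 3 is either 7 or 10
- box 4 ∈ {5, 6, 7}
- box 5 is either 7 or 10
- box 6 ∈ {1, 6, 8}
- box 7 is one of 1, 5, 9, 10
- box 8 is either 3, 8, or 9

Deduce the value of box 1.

4

The 2 variables box 3 and box 5 are confined to {7, 10}, which locks those values in; drop them from box 1, box 2, box 4, box 7.
box 2's domain is down to {6}, so box 2 = 6. So box 4, box 6 can't be 6.
box 4's domain is down to {5}, so box 4 = 5. So box 1, box 7 can't be 5.
So box 1 = 4.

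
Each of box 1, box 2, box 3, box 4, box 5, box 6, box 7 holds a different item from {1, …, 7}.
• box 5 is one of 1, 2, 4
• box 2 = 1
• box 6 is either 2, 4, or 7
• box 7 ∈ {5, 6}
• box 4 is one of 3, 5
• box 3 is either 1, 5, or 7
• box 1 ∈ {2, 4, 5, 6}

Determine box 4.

3

box 2's domain is down to {1}, so box 2 = 1. Strike 1 from box 3, box 5.
The 6 still-open variables together cover exactly {2, 3, 4, 5, 6, 7} — 6 values for 6 variables — and 3 appears only in box 4's list, so box 4 = 3.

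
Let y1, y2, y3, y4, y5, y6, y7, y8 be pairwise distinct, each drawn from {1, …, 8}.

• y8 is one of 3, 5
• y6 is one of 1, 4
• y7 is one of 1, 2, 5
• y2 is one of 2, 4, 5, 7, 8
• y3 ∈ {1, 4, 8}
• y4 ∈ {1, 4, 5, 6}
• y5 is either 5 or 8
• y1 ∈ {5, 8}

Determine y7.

2

The 8 variables together cover exactly {1, 2, 3, 4, 5, 6, 7, 8} — 8 values for 8 variables — and 3 appears only in y8's list, so y8 = 3.
The 7 still-open variables together cover exactly {1, 2, 4, 5, 6, 7, 8} — 7 values for 7 variables — and 6 appears only in y4's list, so y4 = 6.
The 6 still-open variables together cover exactly {1, 2, 4, 5, 7, 8} — 6 values for 6 variables — and 7 appears only in y2's list, so y2 = 7.
Among the 5 still-open variables, 2 fits only y7 (and all 5 values in {1, 2, 4, 5, 8} must be used), so y7 = 2.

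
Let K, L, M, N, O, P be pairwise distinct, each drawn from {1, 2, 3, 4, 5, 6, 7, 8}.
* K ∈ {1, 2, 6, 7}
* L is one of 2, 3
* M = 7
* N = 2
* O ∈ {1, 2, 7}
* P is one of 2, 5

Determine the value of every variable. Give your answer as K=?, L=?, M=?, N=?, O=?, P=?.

M has just one choice, so M = 7. Remove 7 from K, O.
N has just one choice, so N = 2. Eliminate 2 elsewhere: K, L, O, P.
O's domain is down to {1}, so O = 1. Remove 1 from K.
P has just one choice, so P = 5.
K has just one choice, so K = 6.
L's domain is down to {3}, so L = 3.

K=6, L=3, M=7, N=2, O=1, P=5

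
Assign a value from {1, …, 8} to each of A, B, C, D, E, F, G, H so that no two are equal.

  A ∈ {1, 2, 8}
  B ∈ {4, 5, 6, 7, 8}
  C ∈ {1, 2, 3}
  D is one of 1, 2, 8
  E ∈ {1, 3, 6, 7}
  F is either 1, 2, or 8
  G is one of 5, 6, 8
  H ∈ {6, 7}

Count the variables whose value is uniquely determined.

The 8 variables draw from only 8 values {1, 2, 3, 4, 5, 6, 7, 8}, so each is used; only B can be 4, hence B = 4.
The 7 still-open variables draw from only 7 values {1, 2, 3, 5, 6, 7, 8}, so each is used; only G can be 5, hence G = 5.
The 3 variables A, D, F are confined to {1, 2, 8}, which locks those values in; drop them from C, E.
C must be 3 (only option left). Strike 3 from E.
Determined: B=4, C=3, G=5. The other variables each still have more than one consistent value. That makes 3.

3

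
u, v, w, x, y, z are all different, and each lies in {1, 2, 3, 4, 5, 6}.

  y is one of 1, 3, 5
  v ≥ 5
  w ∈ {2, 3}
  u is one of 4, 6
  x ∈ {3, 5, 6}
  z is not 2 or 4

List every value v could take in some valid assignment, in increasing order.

The 6 variables together cover exactly {1, 2, 3, 4, 5, 6} — 6 values for 6 variables — and 2 appears only in w's list, so w = 2.
Among the 5 still-open variables, 4 fits only u (and all 5 values in {1, 3, 4, 5, 6} must be used), so u = 4.
No further eliminations apply; v can still be any of 5, 6.

5, 6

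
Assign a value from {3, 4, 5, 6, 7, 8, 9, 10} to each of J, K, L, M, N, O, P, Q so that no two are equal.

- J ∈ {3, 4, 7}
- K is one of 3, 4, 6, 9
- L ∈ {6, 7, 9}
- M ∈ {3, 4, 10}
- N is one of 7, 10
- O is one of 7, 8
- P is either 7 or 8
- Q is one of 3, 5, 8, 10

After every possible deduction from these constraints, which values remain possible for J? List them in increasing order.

The 8 variables draw from only 8 values {3, 4, 5, 6, 7, 8, 9, 10}, so each is used; only Q can be 5, hence Q = 5.
O and P share exactly the 2 values {7, 8}; by pigeonhole those values go to them, so strike 7, 8 from J, L, N.
N must be 10 (only option left). Strike 10 from M.
J and M between them cover only {3, 4} — a naked pair. Remove those values from K.
No further eliminations apply; J can still be any of 3, 4.

3, 4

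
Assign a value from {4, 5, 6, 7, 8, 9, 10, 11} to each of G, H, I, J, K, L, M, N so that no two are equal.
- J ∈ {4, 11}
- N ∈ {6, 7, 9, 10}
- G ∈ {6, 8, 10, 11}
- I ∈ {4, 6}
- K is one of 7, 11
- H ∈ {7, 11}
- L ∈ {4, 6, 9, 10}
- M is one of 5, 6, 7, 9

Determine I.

The 8 variables together cover exactly {4, 5, 6, 7, 8, 9, 10, 11} — 8 values for 8 variables — and 5 appears only in M's list, so M = 5.
The 7 still-open variables draw from only 7 values {4, 6, 7, 8, 9, 10, 11}, so each is used; only G can be 8, hence G = 8.
The 2 variables H and K are confined to {7, 11}, which locks those values in; drop them from J, N.
J's domain is down to {4}, so J = 4. Eliminate 4 elsewhere: I, L.
So I = 6.

6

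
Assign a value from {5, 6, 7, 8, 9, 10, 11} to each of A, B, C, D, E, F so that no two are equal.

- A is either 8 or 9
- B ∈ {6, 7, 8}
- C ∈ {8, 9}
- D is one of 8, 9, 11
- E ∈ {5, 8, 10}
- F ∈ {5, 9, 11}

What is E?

10

A and C share exactly the 2 values {8, 9}; by pigeonhole those values go to them, so strike 8, 9 from B, D, E, F.
D has just one choice, so D = 11. Remove 11 from F.
F's domain is down to {5}, so F = 5. So E can't be 5.
So E = 10.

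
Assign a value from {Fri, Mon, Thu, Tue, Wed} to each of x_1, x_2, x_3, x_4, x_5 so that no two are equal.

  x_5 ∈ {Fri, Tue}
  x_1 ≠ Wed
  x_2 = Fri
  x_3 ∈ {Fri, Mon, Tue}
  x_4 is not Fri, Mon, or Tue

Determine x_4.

x_2 must be Fri (only option left). Eliminate Fri elsewhere: x_1, x_3, x_5.
x_5's domain is down to {Tue}, so x_5 = Tue. So x_1, x_3 can't be Tue.
That leaves x_3 = Mon. Eliminate Mon elsewhere: x_1.
x_1's domain is down to {Thu}, so x_1 = Thu. Remove Thu from x_4.
So x_4 = Wed.

Wed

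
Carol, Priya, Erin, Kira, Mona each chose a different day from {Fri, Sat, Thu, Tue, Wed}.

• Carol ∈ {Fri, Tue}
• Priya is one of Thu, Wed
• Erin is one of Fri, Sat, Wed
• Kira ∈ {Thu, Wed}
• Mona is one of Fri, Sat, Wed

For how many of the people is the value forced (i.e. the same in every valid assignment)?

1

The 5 variables draw from only 5 values {Fri, Sat, Thu, Tue, Wed}, so each is used; only Carol can be Tue, hence Carol = Tue.
Priya and Kira between them cover only {Thu, Wed} — a naked pair. Remove those values from Erin, Mona.
Determined: Carol=Tue. The other people each still have more than one consistent value. That makes 1.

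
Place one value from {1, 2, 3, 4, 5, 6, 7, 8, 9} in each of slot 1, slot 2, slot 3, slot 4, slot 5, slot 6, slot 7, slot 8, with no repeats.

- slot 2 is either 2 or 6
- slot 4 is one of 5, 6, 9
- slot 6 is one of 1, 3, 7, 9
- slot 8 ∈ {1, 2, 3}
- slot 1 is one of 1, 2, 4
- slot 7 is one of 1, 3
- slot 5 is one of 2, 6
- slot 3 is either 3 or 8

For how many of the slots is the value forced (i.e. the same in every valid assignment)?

slot 2 and slot 5 between them cover only {2, 6} — a naked pair. Remove those values from slot 1, slot 4, slot 8.
slot 7 and slot 8 share exactly the 2 values {1, 3}; by pigeonhole those values go to them, so strike 1, 3 from slot 1, slot 3, slot 6.
That leaves slot 1 = 4.
slot 3's domain is down to {8}, so slot 3 = 8.
Determined: slot 1=4, slot 3=8. The other slots each still have more than one consistent value. That makes 2.

2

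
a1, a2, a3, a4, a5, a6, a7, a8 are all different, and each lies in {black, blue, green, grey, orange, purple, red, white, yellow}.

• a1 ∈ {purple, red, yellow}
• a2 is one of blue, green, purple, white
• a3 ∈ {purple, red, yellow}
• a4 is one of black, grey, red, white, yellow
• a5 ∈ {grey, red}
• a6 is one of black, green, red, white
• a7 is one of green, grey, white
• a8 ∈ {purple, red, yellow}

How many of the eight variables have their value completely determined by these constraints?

The 8 variables together cover exactly {black, blue, green, grey, purple, red, white, yellow} — 8 values for 8 variables — and blue appears only in a2's list, so a2 = blue.
a1, a3, a8 share exactly the 3 values {purple, red, yellow}; by pigeonhole those values go to them, so strike purple, red, yellow from a4, a5, a6.
a5's domain is down to {grey}, so a5 = grey. Eliminate grey elsewhere: a4, a7.
Determined: a2=blue, a5=grey. The other variables each still have more than one consistent value. That makes 2.

2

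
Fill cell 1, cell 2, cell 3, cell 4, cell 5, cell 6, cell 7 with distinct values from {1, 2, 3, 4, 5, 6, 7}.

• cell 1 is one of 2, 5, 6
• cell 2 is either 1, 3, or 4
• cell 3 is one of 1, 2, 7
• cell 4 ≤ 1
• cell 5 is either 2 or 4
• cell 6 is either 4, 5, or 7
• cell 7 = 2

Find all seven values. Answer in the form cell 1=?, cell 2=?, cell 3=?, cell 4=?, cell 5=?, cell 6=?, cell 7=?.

cell 1=6, cell 2=3, cell 3=7, cell 4=1, cell 5=4, cell 6=5, cell 7=2

cell 4's domain is down to {1}, so cell 4 = 1. So cell 2, cell 3 can't be 1.
That leaves cell 7 = 2. Strike 2 from cell 1, cell 3, cell 5.
cell 3 must be 7 (only option left). Eliminate 7 elsewhere: cell 6.
That leaves cell 5 = 4. Strike 4 from cell 2, cell 6.
That leaves cell 6 = 5. Strike 5 from cell 1.
cell 1 must be 6 (only option left).
cell 2 must be 3 (only option left).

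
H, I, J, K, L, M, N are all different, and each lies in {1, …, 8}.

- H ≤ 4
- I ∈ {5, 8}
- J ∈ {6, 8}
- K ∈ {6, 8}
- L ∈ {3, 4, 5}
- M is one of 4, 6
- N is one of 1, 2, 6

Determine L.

J and K between them cover only {6, 8} — a naked pair. Remove those values from I, M, N.
I must be 5 (only option left). So L can't be 5.
That leaves M = 4. Remove 4 from H, L.
So L = 3.

3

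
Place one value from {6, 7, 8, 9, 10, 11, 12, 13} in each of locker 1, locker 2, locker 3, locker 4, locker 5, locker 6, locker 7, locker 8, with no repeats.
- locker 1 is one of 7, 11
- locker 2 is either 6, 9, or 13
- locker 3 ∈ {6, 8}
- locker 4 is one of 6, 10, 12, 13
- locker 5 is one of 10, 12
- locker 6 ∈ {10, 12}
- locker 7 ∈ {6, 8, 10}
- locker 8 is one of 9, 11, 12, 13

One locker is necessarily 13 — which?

Among the 8 variables, 7 fits only locker 1 (and all 8 values in {6, 7, 8, 9, 10, 11, 12, 13} must be used), so locker 1 = 7.
The 7 still-open variables together cover exactly {6, 8, 9, 10, 11, 12, 13} — 7 values for 7 variables — and 11 appears only in locker 8's list, so locker 8 = 11.
Among the 6 still-open variables, 9 fits only locker 2 (and all 6 values in {6, 8, 9, 10, 12, 13} must be used), so locker 2 = 9.
The 5 still-open variables together cover exactly {6, 8, 10, 12, 13} — 5 values for 5 variables — and 13 appears only in locker 4's list, so locker 4 = 13.

locker 4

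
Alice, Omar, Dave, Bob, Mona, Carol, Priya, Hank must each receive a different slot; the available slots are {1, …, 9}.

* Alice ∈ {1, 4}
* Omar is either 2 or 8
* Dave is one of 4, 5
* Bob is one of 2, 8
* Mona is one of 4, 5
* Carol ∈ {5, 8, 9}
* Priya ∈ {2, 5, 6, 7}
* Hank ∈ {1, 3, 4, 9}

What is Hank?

3

The 2 variables Omar and Bob are confined to {2, 8}, which locks those values in; drop them from Carol, Priya.
Dave and Mona between them cover only {4, 5} — a naked pair. Remove those values from Alice, Carol, Priya, Hank.
That leaves Alice = 1. Strike 1 from Hank.
Carol must be 9 (only option left). Strike 9 from Hank.
So Hank = 3.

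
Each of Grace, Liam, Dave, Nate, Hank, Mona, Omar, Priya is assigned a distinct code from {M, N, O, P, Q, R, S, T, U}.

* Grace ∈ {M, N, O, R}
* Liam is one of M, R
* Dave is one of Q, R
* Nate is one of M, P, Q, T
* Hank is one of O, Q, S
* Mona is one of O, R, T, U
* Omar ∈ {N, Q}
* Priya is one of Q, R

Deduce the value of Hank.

Dave and Priya between them cover only {Q, R} — a naked pair. Remove those values from Grace, Liam, Nate, Hank, Mona, Omar.
Liam has just one choice, so Liam = M. Strike M from Grace, Nate.
Omar has just one choice, so Omar = N. Remove N from Grace.
Grace must be O (only option left). So Hank, Mona can't be O.
So Hank = S.

S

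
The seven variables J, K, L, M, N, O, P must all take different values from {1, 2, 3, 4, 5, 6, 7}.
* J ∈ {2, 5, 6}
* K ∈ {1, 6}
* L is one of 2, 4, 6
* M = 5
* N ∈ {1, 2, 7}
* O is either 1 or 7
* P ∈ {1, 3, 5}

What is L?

4

M's domain is down to {5}, so M = 5. Strike 5 from J, P.
The 6 still-open variables draw from only 6 values {1, 2, 3, 4, 6, 7}, so each is used; only P can be 3, hence P = 3.
Among the 5 still-open variables, 4 fits only L (and all 5 values in {1, 2, 4, 6, 7} must be used), so L = 4.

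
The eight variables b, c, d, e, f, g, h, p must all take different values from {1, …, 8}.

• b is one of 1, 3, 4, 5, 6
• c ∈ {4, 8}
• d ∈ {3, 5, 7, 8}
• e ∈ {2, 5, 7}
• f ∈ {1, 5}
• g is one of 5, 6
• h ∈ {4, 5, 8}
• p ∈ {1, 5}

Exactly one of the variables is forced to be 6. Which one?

The 8 variables draw from only 8 values {1, 2, 3, 4, 5, 6, 7, 8}, so each is used; only e can be 2, hence e = 2.
The 7 still-open variables together cover exactly {1, 3, 4, 5, 6, 7, 8} — 7 values for 7 variables — and 7 appears only in d's list, so d = 7.
Among the 6 still-open variables, 3 fits only b (and all 6 values in {1, 3, 4, 5, 6, 8} must be used), so b = 3.
The 5 still-open variables draw from only 5 values {1, 4, 5, 6, 8}, so each is used; only g can be 6, hence g = 6.

g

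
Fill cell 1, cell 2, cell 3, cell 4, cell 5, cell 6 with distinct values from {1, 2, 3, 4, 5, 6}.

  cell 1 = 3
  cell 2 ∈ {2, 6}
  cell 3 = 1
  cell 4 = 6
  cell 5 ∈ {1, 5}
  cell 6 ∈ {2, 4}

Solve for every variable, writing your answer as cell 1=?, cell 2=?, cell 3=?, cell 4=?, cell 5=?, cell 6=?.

cell 1 has just one choice, so cell 1 = 3.
cell 3 must be 1 (only option left). Strike 1 from cell 5.
cell 4 has just one choice, so cell 4 = 6. Remove 6 from cell 2.
cell 5 has just one choice, so cell 5 = 5.
cell 2's domain is down to {2}, so cell 2 = 2. So cell 6 can't be 2.
cell 6 must be 4 (only option left).

cell 1=3, cell 2=2, cell 3=1, cell 4=6, cell 5=5, cell 6=4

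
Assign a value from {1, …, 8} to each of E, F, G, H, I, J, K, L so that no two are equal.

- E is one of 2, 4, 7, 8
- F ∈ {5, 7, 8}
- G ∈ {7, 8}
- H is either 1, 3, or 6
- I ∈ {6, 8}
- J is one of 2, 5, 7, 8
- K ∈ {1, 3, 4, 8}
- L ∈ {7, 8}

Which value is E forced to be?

G and L share exactly the 2 values {7, 8}; by pigeonhole those values go to them, so strike 7, 8 from E, F, I, J, K.
F must be 5 (only option left). Eliminate 5 elsewhere: J.
I must be 6 (only option left). Eliminate 6 elsewhere: H.
J has just one choice, so J = 2. So E can't be 2.
So E = 4.

4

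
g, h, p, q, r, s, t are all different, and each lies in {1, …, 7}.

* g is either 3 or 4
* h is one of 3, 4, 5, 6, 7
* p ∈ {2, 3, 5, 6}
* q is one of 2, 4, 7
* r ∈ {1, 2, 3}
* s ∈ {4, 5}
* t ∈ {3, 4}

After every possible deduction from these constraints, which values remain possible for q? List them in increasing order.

The 7 variables together cover exactly {1, 2, 3, 4, 5, 6, 7} — 7 values for 7 variables — and 1 appears only in r's list, so r = 1.
g and t between them cover only {3, 4} — a naked pair. Remove those values from h, p, q, s.
That leaves s = 5. Eliminate 5 elsewhere: h, p.
No further eliminations apply; q can still be any of 2, 7.

2, 7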